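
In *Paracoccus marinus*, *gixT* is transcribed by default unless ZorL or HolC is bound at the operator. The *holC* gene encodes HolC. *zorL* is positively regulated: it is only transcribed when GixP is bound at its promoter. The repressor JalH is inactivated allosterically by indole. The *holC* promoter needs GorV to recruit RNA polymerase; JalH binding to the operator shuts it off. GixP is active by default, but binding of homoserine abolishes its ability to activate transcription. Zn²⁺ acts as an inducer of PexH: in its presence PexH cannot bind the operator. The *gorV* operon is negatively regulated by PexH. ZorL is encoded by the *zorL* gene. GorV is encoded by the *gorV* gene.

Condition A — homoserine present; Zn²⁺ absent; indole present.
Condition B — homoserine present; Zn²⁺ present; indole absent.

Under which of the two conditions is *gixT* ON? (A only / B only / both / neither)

Condition A:
Homoserine is present, so GixP is inactive.
Required activator GixP is absent, so *zorL* is not transcribed.
So ZorL is not produced.
Zn²⁺ is absent, so PexH is active.
With repressor PexH bound, *gorV* is not transcribed.
So GorV is not produced.
Indole is present, so JalH is inactive.
Required activator GorV is absent, so *holC* is not transcribed.
So HolC is not produced.
With no repressor bound, *gixT* is transcribed.
→ *gixT* is ON in A.
Condition B:
Homoserine is present, so GixP is inactive.
Required activator GixP is absent, so *zorL* is not transcribed.
So ZorL is not produced.
Zn²⁺ is present, so PexH is inactive.
With no repressor bound, *gorV* is transcribed.
So GorV is produced and active.
Indole is absent, so JalH is active.
With repressor JalH bound, *holC* is not transcribed.
So HolC is not produced.
With no repressor bound, *gixT* is transcribed.
→ *gixT* is ON in B.

both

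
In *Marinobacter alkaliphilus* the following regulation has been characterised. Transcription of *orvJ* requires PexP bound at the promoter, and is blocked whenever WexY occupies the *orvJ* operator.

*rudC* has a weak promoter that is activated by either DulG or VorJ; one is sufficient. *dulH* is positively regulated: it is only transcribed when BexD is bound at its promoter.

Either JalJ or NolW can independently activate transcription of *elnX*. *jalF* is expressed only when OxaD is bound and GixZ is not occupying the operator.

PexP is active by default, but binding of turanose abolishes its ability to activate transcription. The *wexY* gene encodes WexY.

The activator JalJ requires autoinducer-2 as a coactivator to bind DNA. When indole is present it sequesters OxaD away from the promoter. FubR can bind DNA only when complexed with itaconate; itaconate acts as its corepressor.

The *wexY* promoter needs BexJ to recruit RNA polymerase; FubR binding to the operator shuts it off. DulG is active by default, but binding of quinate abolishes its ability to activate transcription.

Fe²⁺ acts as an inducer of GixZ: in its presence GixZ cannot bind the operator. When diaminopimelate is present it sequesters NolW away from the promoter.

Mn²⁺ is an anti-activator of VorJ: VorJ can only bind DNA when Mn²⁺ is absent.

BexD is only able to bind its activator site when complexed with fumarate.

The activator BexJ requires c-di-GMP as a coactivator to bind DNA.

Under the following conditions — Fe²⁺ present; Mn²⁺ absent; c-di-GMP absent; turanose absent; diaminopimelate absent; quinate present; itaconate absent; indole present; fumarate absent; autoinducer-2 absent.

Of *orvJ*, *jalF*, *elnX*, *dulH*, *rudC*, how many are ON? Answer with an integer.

3

Turanose is absent, so PexP is active.
Itaconate is absent, so FubR is inactive.
c-di-GMP is absent, so BexJ is inactive.
Required activator BexJ is absent, so *wexY* is not transcribed.
So WexY is not produced.
No repressor is bound and PexP is active, so *orvJ* is transcribed.
→ *orvJ* is ON.
Fe²⁺ is present, so GixZ is inactive.
Indole is present, so OxaD is inactive.
Required activator OxaD is absent, so *jalF* is not transcribed.
→ *jalF* is OFF.
Autoinducer-2 is absent, so JalJ is inactive.
Diaminopimelate is absent, so NolW is active.
Activator NolW is present, so *elnX* is transcribed.
→ *elnX* is ON.
Fumarate is absent, so BexD is inactive.
Required activator BexD is absent, so *dulH* is not transcribed.
→ *dulH* is OFF.
Quinate is present, so DulG is inactive.
Mn²⁺ is absent, so VorJ is active.
Activator VorJ is present, so *rudC* is transcribed.
→ *rudC* is ON.
3 of the 5 genes are transcribed.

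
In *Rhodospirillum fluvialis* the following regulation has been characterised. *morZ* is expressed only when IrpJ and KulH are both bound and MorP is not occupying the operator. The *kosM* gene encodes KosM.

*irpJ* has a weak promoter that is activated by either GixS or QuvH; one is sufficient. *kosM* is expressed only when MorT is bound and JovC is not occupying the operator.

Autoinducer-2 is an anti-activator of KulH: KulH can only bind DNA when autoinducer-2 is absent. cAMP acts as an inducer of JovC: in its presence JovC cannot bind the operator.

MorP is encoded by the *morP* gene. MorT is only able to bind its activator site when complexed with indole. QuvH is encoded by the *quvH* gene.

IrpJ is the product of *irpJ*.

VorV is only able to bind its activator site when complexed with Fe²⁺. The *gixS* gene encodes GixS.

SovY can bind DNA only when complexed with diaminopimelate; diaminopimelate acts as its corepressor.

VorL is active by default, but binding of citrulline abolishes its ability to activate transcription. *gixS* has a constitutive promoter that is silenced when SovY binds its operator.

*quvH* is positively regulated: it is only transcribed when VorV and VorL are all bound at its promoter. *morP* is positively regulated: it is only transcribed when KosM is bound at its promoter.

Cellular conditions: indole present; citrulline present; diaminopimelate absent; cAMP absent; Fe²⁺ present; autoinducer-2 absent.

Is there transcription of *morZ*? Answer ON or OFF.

ON

Diaminopimelate is absent, so SovY is inactive.
With no repressor bound, *gixS* is transcribed.
So GixS is produced and active.
Fe²⁺ is present, so VorV is active.
Citrulline is present, so VorL is inactive.
Required activator VorL is absent, so *quvH* is not transcribed.
So QuvH is not produced.
Activator GixS is present, so *irpJ* is transcribed.
So IrpJ is produced and active.
Indole is present, so MorT is active.
cAMP is absent, so JovC is active.
With repressor JovC bound, *kosM* is not transcribed.
So KosM is not produced.
Required activator KosM is absent, so *morP* is not transcribed.
So MorP is not produced.
Autoinducer-2 is absent, so KulH is active.
No repressor is bound and IrpJ and KulH are active, so *morZ* is transcribed.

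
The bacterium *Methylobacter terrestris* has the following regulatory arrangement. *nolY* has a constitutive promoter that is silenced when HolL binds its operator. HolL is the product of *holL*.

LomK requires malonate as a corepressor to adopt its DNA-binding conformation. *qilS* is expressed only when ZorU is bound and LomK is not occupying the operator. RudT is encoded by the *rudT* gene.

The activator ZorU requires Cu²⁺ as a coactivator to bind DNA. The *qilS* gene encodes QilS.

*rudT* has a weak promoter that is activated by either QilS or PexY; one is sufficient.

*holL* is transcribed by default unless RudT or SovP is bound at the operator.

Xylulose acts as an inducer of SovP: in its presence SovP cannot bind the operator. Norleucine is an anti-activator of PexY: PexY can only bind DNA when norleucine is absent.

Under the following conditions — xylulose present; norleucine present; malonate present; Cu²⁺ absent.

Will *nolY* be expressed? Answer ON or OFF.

Cu²⁺ is absent, so ZorU is inactive.
Malonate is present, so LomK is active.
With repressor LomK bound, *qilS* is not transcribed.
So QilS is not produced.
Norleucine is present, so PexY is inactive.
No activator is available at the *rudT* promoter, so *rudT* is not transcribed.
So RudT is not produced.
Xylulose is present, so SovP is inactive.
With no repressor bound, *holL* is transcribed.
So HolL is produced and active.
With repressor HolL bound, *nolY* is not transcribed.

OFF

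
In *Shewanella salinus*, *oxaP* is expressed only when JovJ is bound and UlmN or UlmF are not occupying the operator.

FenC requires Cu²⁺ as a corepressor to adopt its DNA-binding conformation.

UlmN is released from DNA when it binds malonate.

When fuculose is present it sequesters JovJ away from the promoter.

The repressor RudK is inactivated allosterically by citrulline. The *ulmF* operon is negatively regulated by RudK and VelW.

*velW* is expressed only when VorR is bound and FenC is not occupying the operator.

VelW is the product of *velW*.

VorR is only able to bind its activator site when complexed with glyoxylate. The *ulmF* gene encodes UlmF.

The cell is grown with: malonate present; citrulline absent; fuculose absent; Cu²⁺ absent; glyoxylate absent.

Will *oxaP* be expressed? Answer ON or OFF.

Fuculose is absent, so JovJ is active.
Malonate is present, so UlmN is inactive.
Citrulline is absent, so RudK is active.
Cu²⁺ is absent, so FenC is inactive.
Glyoxylate is absent, so VorR is inactive.
Required activator VorR is absent, so *velW* is not transcribed.
So VelW is not produced.
With repressor RudK bound, *ulmF* is not transcribed.
So UlmF is not produced.
No repressor is bound and JovJ is active, so *oxaP* is transcribed.

ON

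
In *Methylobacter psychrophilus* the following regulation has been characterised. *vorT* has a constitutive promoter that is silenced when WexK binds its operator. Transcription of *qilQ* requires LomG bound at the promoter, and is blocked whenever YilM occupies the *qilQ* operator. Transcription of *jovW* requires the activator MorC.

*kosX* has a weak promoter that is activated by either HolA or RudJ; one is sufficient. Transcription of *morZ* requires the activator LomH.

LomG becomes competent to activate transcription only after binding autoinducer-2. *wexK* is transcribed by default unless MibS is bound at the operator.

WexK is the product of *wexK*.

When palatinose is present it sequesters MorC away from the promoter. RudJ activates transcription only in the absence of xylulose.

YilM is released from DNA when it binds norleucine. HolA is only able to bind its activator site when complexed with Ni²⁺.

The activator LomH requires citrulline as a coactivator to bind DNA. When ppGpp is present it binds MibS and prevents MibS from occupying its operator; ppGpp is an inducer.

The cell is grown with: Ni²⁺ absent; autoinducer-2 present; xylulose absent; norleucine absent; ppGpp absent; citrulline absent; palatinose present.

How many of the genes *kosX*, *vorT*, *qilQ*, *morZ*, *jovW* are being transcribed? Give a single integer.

Ni²⁺ is absent, so HolA is inactive.
Xylulose is absent, so RudJ is active.
Activator RudJ is present, so *kosX* is transcribed.
→ *kosX* is ON.
ppGpp is absent, so MibS is active.
With repressor MibS bound, *wexK* is not transcribed.
So WexK is not produced.
With no repressor bound, *vorT* is transcribed.
→ *vorT* is ON.
Autoinducer-2 is present, so LomG is active.
Norleucine is absent, so YilM is active.
With repressor YilM bound, *qilQ* is not transcribed.
→ *qilQ* is OFF.
Citrulline is absent, so LomH is inactive.
Required activator LomH is absent, so *morZ* is not transcribed.
→ *morZ* is OFF.
Palatinose is present, so MorC is inactive.
Required activator MorC is absent, so *jovW* is not transcribed.
→ *jovW* is OFF.
2 of the 5 genes are transcribed.

2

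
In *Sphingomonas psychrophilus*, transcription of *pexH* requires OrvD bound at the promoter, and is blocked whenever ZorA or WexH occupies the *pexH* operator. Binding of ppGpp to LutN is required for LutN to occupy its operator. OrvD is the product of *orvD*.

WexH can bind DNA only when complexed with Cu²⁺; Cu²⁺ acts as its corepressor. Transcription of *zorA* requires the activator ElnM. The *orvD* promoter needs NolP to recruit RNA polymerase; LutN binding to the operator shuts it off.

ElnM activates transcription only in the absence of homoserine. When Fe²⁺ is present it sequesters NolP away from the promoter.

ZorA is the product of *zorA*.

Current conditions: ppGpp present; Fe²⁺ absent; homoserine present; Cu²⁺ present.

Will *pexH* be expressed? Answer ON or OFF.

Homoserine is present, so ElnM is inactive.
Required activator ElnM is absent, so *zorA* is not transcribed.
So ZorA is not produced.
Cu²⁺ is present, so WexH is active.
ppGpp is present, so LutN is active.
Fe²⁺ is absent, so NolP is active.
With repressor LutN bound, *orvD* is not transcribed.
So OrvD is not produced.
With repressor WexH bound, *pexH* is not transcribed.

OFF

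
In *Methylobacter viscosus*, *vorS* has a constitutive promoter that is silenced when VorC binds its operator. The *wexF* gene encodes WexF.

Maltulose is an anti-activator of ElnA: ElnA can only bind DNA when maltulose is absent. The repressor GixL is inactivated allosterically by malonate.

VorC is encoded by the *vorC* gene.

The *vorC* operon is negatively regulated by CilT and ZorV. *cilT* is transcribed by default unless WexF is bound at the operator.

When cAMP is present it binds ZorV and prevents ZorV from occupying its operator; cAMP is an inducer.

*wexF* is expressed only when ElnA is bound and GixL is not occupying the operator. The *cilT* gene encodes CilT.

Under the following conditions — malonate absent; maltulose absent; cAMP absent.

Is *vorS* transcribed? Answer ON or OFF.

ON

Malonate is absent, so GixL is active.
Maltulose is absent, so ElnA is active.
With repressor GixL bound, *wexF* is not transcribed.
So WexF is not produced.
With no repressor bound, *cilT* is transcribed.
So CilT is produced and active.
cAMP is absent, so ZorV is active.
With repressor CilT bound, *vorC* is not transcribed.
So VorC is not produced.
With no repressor bound, *vorS* is transcribed.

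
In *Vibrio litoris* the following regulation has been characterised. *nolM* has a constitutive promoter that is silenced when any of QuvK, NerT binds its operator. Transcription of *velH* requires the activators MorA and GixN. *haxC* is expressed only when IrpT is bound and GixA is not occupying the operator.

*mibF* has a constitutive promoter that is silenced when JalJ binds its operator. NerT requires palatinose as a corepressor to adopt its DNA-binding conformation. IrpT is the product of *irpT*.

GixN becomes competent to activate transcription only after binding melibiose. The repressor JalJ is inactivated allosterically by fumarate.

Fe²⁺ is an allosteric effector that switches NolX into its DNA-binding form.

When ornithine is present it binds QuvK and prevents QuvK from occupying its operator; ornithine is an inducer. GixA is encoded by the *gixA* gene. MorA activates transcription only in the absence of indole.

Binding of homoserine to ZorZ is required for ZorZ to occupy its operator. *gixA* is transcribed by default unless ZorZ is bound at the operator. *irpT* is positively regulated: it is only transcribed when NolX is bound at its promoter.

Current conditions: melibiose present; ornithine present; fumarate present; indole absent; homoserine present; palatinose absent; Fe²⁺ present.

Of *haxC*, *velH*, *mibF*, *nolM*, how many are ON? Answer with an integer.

4

Fe²⁺ is present, so NolX is active.
No repressor is bound and NolX is active, so *irpT* is transcribed.
So IrpT is produced and active.
Homoserine is present, so ZorZ is active.
With repressor ZorZ bound, *gixA* is not transcribed.
So GixA is not produced.
No repressor is bound and IrpT is active, so *haxC* is transcribed.
→ *haxC* is ON.
Indole is absent, so MorA is active.
Melibiose is present, so GixN is active.
No repressor is bound and MorA and GixN are active, so *velH* is transcribed.
→ *velH* is ON.
Fumarate is present, so JalJ is inactive.
With no repressor bound, *mibF* is transcribed.
→ *mibF* is ON.
Ornithine is present, so QuvK is inactive.
Palatinose is absent, so NerT is inactive.
With no repressor bound, *nolM* is transcribed.
→ *nolM* is ON.
4 of the 4 genes are transcribed.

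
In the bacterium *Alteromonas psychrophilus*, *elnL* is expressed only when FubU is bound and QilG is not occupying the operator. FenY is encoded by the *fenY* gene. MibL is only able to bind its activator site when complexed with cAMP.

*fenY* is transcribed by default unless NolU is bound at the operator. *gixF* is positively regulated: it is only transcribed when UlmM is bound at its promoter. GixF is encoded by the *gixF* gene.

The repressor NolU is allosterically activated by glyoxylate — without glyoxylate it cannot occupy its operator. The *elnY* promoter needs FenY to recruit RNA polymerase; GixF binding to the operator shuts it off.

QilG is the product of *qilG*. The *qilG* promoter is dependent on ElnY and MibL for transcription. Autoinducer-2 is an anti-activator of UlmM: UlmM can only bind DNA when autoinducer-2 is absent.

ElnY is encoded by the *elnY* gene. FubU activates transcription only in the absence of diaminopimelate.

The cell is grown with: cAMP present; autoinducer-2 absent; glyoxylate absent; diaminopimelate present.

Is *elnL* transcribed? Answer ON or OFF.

Diaminopimelate is present, so FubU is inactive.
Glyoxylate is absent, so NolU is inactive.
With no repressor bound, *fenY* is transcribed.
So FenY is produced and active.
Autoinducer-2 is absent, so UlmM is active.
No repressor is bound and UlmM is active, so *gixF* is transcribed.
So GixF is produced and active.
With repressor GixF bound, *elnY* is not transcribed.
So ElnY is not produced.
cAMP is present, so MibL is active.
Required activator ElnY is absent, so *qilG* is not transcribed.
So QilG is not produced.
Required activator FubU is absent, so *elnL* is not transcribed.

OFF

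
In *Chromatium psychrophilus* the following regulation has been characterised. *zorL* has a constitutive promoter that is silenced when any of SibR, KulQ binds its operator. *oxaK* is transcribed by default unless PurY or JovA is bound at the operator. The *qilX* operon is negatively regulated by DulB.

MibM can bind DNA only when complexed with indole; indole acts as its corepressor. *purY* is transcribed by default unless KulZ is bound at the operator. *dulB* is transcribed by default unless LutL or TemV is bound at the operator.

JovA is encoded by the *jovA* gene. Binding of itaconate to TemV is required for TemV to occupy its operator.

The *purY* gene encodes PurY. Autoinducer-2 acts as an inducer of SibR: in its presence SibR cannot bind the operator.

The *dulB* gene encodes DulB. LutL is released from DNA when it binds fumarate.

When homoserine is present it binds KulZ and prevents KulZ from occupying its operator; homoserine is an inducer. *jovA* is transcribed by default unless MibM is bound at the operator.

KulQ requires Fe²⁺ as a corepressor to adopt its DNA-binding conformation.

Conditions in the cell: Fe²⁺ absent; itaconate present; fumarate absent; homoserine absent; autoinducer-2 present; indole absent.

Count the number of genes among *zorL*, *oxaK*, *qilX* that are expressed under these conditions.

2

Autoinducer-2 is present, so SibR is inactive.
Fe²⁺ is absent, so KulQ is inactive.
With no repressor bound, *zorL* is transcribed.
→ *zorL* is ON.
Homoserine is absent, so KulZ is active.
With repressor KulZ bound, *purY* is not transcribed.
So PurY is not produced.
Indole is absent, so MibM is inactive.
With no repressor bound, *jovA* is transcribed.
So JovA is produced and active.
With repressor JovA bound, *oxaK* is not transcribed.
→ *oxaK* is OFF.
Fumarate is absent, so LutL is active.
Itaconate is present, so TemV is active.
With repressor LutL bound, *dulB* is not transcribed.
So DulB is not produced.
With no repressor bound, *qilX* is transcribed.
→ *qilX* is ON.
2 of the 3 genes are transcribed.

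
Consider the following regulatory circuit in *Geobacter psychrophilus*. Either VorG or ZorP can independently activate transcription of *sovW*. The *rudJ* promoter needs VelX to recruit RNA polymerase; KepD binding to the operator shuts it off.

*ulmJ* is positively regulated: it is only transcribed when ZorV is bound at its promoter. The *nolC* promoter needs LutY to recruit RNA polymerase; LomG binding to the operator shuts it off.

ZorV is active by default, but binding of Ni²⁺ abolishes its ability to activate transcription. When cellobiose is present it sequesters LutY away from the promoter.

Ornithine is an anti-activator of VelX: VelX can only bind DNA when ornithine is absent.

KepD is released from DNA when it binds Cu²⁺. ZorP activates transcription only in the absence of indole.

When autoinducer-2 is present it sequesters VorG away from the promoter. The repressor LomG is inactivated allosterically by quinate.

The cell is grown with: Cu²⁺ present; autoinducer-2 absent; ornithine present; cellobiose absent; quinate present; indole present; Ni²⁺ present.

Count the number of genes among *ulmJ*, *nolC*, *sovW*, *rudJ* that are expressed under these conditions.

2

Ni²⁺ is present, so ZorV is inactive.
Required activator ZorV is absent, so *ulmJ* is not transcribed.
→ *ulmJ* is OFF.
Cellobiose is absent, so LutY is active.
Quinate is present, so LomG is inactive.
No repressor is bound and LutY is active, so *nolC* is transcribed.
→ *nolC* is ON.
Autoinducer-2 is absent, so VorG is active.
Indole is present, so ZorP is inactive.
Activator VorG is present, so *sovW* is transcribed.
→ *sovW* is ON.
Cu²⁺ is present, so KepD is inactive.
Ornithine is present, so VelX is inactive.
Required activator VelX is absent, so *rudJ* is not transcribed.
→ *rudJ* is OFF.
2 of the 4 genes are transcribed.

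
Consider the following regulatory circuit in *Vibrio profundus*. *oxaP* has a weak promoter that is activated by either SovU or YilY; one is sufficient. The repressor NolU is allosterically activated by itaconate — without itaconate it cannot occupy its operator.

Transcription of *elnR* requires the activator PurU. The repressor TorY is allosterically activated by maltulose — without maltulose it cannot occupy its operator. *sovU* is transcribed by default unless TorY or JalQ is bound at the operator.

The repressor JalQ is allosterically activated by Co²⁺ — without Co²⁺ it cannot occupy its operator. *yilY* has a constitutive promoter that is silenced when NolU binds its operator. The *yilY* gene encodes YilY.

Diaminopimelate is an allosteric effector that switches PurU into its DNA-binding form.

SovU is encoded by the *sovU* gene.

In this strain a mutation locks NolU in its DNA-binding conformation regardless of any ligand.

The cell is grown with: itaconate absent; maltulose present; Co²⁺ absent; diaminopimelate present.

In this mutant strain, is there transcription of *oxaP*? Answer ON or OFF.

Maltulose is present, so TorY is active.
Co²⁺ is absent, so JalQ is inactive.
With repressor TorY bound, *sovU* is not transcribed.
So SovU is not produced.
NolU is constitutively active in this strain.
With repressor NolU bound, *yilY* is not transcribed.
So YilY is not produced.
No activator is available at the *oxaP* promoter, so *oxaP* is not transcribed.

OFF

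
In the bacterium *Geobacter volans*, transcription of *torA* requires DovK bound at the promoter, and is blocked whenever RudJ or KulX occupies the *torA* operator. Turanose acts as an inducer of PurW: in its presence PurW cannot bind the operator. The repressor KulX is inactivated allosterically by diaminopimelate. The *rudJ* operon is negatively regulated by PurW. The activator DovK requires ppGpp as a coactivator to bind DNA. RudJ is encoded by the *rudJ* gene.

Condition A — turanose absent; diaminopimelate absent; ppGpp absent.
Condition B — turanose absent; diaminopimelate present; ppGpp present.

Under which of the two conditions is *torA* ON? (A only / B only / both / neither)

B only

Condition A:
Turanose is absent, so PurW is active.
With repressor PurW bound, *rudJ* is not transcribed.
So RudJ is not produced.
Diaminopimelate is absent, so KulX is active.
ppGpp is absent, so DovK is inactive.
With repressor KulX bound, *torA* is not transcribed.
→ *torA* is OFF in A.
Condition B:
Turanose is absent, so PurW is active.
With repressor PurW bound, *rudJ* is not transcribed.
So RudJ is not produced.
Diaminopimelate is present, so KulX is inactive.
ppGpp is present, so DovK is active.
No repressor is bound and DovK is active, so *torA* is transcribed.
→ *torA* is ON in B.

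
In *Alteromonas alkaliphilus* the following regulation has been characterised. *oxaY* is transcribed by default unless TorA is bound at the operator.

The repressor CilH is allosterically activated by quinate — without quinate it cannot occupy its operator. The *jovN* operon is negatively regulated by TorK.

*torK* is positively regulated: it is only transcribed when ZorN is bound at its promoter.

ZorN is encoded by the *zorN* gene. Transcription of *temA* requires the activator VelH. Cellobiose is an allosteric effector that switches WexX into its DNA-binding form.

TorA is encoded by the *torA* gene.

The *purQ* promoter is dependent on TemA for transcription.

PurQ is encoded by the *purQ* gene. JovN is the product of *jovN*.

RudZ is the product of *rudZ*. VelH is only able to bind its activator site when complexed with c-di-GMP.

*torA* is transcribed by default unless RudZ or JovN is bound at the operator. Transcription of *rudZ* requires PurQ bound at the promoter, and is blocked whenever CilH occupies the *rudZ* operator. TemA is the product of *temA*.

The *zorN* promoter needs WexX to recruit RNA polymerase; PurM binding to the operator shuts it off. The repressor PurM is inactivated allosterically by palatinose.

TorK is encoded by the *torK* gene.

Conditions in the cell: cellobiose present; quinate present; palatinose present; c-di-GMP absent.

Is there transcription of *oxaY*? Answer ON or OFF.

OFF

c-di-GMP is absent, so VelH is inactive.
Required activator VelH is absent, so *temA* is not transcribed.
So TemA is not produced.
Required activator TemA is absent, so *purQ* is not transcribed.
So PurQ is not produced.
Quinate is present, so CilH is active.
With repressor CilH bound, *rudZ* is not transcribed.
So RudZ is not produced.
Palatinose is present, so PurM is inactive.
Cellobiose is present, so WexX is active.
No repressor is bound and WexX is active, so *zorN* is transcribed.
So ZorN is produced and active.
No repressor is bound and ZorN is active, so *torK* is transcribed.
So TorK is produced and active.
With repressor TorK bound, *jovN* is not transcribed.
So JovN is not produced.
With no repressor bound, *torA* is transcribed.
So TorA is produced and active.
With repressor TorA bound, *oxaY* is not transcribed.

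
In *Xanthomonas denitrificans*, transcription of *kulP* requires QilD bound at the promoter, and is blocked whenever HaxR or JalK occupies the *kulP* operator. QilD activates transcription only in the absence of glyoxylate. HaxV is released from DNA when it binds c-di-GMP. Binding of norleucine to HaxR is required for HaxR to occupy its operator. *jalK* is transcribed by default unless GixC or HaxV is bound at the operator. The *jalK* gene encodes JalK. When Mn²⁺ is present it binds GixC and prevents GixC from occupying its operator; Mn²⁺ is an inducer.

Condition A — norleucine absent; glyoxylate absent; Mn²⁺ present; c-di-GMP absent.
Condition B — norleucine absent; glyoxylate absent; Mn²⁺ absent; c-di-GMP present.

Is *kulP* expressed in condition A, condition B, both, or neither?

Condition A:
Norleucine is absent, so HaxR is inactive.
Glyoxylate is absent, so QilD is active.
Mn²⁺ is present, so GixC is inactive.
c-di-GMP is absent, so HaxV is active.
With repressor HaxV bound, *jalK* is not transcribed.
So JalK is not produced.
No repressor is bound and QilD is active, so *kulP* is transcribed.
→ *kulP* is ON in A.
Condition B:
Norleucine is absent, so HaxR is inactive.
Glyoxylate is absent, so QilD is active.
Mn²⁺ is absent, so GixC is active.
c-di-GMP is present, so HaxV is inactive.
With repressor GixC bound, *jalK* is not transcribed.
So JalK is not produced.
No repressor is bound and QilD is active, so *kulP* is transcribed.
→ *kulP* is ON in B.

both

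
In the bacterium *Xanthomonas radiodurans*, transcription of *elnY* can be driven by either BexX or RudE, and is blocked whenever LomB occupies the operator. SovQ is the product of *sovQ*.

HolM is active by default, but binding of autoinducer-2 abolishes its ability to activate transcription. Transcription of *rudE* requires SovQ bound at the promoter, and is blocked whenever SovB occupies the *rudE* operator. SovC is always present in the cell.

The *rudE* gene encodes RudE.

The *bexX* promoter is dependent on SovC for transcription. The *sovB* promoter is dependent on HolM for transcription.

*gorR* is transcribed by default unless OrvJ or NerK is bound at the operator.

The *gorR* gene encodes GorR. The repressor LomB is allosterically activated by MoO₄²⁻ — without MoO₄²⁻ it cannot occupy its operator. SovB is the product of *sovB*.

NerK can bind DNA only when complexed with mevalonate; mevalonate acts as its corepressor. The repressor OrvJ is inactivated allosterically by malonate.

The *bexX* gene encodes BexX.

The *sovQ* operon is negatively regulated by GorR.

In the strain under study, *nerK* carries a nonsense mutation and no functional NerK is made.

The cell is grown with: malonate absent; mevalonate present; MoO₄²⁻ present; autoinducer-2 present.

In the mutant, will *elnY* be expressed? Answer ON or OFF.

OFF

SovC is produced constitutively and is active.
No repressor is bound and SovC is active, so *bexX* is transcribed.
So BexX is produced and active.
MoO₄²⁻ is present, so LomB is active.
Malonate is absent, so OrvJ is active.
NerK is non-functional in this strain, so it has no effect.
With repressor OrvJ bound, *gorR* is not transcribed.
So GorR is not produced.
With no repressor bound, *sovQ* is transcribed.
So SovQ is produced and active.
Autoinducer-2 is present, so HolM is inactive.
Required activator HolM is absent, so *sovB* is not transcribed.
So SovB is not produced.
No repressor is bound and SovQ is active, so *rudE* is transcribed.
So RudE is produced and active.
With repressor LomB bound, *elnY* is not transcribed.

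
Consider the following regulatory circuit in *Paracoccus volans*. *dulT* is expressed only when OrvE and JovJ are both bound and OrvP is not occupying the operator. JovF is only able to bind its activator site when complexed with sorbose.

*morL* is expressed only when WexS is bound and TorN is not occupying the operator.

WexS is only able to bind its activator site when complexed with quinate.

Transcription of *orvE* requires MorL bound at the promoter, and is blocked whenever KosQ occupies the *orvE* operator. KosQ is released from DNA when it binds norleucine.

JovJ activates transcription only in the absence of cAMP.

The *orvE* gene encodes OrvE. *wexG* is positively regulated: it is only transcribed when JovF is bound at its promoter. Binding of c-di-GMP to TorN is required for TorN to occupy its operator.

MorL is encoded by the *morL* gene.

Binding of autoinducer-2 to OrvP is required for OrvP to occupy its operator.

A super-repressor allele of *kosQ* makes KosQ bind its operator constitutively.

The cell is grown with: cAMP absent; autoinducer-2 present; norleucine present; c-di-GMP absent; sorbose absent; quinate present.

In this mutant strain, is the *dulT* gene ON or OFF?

OFF

c-di-GMP is absent, so TorN is inactive.
Quinate is present, so WexS is active.
No repressor is bound and WexS is active, so *morL* is transcribed.
So MorL is produced and active.
KosQ is constitutively active in this strain.
With repressor KosQ bound, *orvE* is not transcribed.
So OrvE is not produced.
Autoinducer-2 is present, so OrvP is active.
cAMP is absent, so JovJ is active.
With repressor OrvP bound, *dulT* is not transcribed.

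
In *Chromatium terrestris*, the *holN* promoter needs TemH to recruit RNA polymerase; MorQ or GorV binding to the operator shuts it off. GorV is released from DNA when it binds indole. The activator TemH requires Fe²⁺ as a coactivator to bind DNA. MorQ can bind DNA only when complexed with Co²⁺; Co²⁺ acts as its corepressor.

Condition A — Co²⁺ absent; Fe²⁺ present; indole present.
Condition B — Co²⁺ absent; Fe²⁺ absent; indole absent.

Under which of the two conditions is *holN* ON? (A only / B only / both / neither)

A only

Condition A:
Co²⁺ is absent, so MorQ is inactive.
Fe²⁺ is present, so TemH is active.
Indole is present, so GorV is inactive.
No repressor is bound and TemH is active, so *holN* is transcribed.
→ *holN* is ON in A.
Condition B:
Co²⁺ is absent, so MorQ is inactive.
Fe²⁺ is absent, so TemH is inactive.
Indole is absent, so GorV is active.
With repressor GorV bound, *holN* is not transcribed.
→ *holN* is OFF in B.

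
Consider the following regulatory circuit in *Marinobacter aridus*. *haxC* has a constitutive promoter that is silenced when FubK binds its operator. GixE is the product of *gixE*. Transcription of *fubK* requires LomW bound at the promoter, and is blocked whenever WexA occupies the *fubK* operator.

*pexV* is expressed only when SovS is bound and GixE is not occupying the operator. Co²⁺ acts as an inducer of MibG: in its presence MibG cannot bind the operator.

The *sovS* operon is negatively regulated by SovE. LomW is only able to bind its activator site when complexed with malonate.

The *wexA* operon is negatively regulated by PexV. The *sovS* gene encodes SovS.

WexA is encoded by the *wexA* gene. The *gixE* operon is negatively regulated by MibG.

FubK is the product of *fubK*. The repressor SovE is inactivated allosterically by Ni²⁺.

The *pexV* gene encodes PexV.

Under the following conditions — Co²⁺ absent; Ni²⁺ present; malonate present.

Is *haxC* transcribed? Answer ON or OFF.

OFF

Co²⁺ is absent, so MibG is active.
With repressor MibG bound, *gixE* is not transcribed.
So GixE is not produced.
Ni²⁺ is present, so SovE is inactive.
With no repressor bound, *sovS* is transcribed.
So SovS is produced and active.
No repressor is bound and SovS is active, so *pexV* is transcribed.
So PexV is produced and active.
With repressor PexV bound, *wexA* is not transcribed.
So WexA is not produced.
Malonate is present, so LomW is active.
No repressor is bound and LomW is active, so *fubK* is transcribed.
So FubK is produced and active.
With repressor FubK bound, *haxC* is not transcribed.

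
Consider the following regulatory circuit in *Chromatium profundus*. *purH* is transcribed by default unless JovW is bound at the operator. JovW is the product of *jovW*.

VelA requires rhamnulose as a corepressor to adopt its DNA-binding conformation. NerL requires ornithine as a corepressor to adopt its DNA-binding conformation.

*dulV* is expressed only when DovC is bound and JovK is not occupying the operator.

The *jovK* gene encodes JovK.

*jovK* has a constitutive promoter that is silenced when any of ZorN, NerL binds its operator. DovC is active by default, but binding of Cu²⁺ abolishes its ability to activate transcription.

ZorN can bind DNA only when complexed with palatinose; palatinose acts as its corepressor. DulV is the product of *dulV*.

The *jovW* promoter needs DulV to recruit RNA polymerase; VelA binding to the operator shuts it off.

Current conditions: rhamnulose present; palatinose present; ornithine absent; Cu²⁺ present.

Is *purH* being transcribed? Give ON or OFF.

Palatinose is present, so ZorN is active.
Ornithine is absent, so NerL is inactive.
With repressor ZorN bound, *jovK* is not transcribed.
So JovK is not produced.
Cu²⁺ is present, so DovC is inactive.
Required activator DovC is absent, so *dulV* is not transcribed.
So DulV is not produced.
Rhamnulose is present, so VelA is active.
With repressor VelA bound, *jovW* is not transcribed.
So JovW is not produced.
With no repressor bound, *purH* is transcribed.

ON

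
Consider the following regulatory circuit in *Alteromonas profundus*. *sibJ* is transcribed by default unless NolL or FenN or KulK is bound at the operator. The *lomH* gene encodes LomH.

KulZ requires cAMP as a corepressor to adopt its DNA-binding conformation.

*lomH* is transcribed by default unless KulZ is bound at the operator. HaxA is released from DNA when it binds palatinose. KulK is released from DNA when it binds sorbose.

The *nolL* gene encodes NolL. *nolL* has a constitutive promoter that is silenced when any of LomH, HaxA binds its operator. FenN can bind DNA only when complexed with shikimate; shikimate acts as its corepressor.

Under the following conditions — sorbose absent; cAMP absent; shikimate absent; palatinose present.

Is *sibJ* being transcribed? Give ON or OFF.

cAMP is absent, so KulZ is inactive.
With no repressor bound, *lomH* is transcribed.
So LomH is produced and active.
Palatinose is present, so HaxA is inactive.
With repressor LomH bound, *nolL* is not transcribed.
So NolL is not produced.
Shikimate is absent, so FenN is inactive.
Sorbose is absent, so KulK is active.
With repressor KulK bound, *sibJ* is not transcribed.

OFF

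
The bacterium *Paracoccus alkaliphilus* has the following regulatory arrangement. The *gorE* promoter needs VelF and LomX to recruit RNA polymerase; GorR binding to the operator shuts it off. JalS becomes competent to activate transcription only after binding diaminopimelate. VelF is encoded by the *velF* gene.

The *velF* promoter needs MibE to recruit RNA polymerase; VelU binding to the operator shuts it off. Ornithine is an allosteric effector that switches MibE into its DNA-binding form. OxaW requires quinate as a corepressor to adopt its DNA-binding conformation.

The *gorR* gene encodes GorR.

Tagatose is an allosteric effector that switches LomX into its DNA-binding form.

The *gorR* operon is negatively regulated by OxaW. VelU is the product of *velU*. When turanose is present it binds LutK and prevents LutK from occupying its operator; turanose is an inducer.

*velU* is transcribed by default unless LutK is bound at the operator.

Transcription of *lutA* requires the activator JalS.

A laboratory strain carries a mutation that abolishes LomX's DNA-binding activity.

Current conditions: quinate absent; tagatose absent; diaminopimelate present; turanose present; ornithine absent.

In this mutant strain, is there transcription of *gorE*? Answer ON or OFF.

OFF

Ornithine is absent, so MibE is inactive.
Turanose is present, so LutK is inactive.
With no repressor bound, *velU* is transcribed.
So VelU is produced and active.
With repressor VelU bound, *velF* is not transcribed.
So VelF is not produced.
Quinate is absent, so OxaW is inactive.
With no repressor bound, *gorR* is transcribed.
So GorR is produced and active.
LomX is non-functional in this strain, so it has no effect.
With repressor GorR bound, *gorE* is not transcribed.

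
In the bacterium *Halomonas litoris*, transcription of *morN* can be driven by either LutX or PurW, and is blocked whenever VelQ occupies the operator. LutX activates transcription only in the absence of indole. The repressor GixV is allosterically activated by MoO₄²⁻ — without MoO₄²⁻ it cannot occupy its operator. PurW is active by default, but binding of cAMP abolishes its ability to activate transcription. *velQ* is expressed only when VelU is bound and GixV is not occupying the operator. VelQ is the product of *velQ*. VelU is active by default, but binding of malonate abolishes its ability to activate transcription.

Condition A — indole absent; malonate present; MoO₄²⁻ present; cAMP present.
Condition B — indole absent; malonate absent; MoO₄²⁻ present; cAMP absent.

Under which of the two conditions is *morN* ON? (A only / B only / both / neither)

both

Condition A:
Indole is absent, so LutX is active.
Malonate is present, so VelU is inactive.
MoO₄²⁻ is present, so GixV is active.
With repressor GixV bound, *velQ* is not transcribed.
So VelQ is not produced.
cAMP is present, so PurW is inactive.
Activator LutX is present, so *morN* is transcribed.
→ *morN* is ON in A.
Condition B:
Indole is absent, so LutX is active.
Malonate is absent, so VelU is active.
MoO₄²⁻ is present, so GixV is active.
With repressor GixV bound, *velQ* is not transcribed.
So VelQ is not produced.
cAMP is absent, so PurW is active.
Activator LutX is present, so *morN* is transcribed.
→ *morN* is ON in B.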